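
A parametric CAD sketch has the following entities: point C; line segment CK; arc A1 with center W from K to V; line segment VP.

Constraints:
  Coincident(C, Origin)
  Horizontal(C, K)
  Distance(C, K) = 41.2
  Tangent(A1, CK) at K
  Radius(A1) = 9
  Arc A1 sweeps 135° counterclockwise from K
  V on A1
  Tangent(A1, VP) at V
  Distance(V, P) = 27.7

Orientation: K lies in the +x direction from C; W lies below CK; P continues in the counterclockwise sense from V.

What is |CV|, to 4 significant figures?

38.07

C is at the origin; C and K share the same y with |CK| = 41.2 and K on the +x side, so K = (41.20, 0.000). A1 meets CK tangentially, so WK is at right angles to CK, so W = K + (0, -9) = (41.20, -9.000). On A1, K sits at bearing 90° from W; a 135° counterclockwise sweep puts V at bearing 225°, so V = W + 9.0·(cos 225°, sin 225°) = (34.84, -15.36). Then |CV| = |V − C| = 38.07.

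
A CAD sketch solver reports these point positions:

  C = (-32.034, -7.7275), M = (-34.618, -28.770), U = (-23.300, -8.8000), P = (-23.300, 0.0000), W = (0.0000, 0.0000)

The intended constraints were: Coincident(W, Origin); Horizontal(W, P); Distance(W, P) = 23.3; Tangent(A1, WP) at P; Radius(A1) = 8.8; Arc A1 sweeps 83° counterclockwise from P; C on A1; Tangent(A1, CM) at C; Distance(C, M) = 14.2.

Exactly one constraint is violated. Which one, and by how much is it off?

Distance(C, M) = 14.2 — off by 7.00.

W = (0.00, 0.00) ✓; W.y = 0.00, P.y = 0.00 ✓; |WP| = 23.30 ✓; ∠(UP, PW) = 90.00° ✓; |UP| = 8.800 ✓; bearing(U→C) − bearing(U→P) = 83.00° ✓; |UC| = 8.800 ✓; ∠(UC, CM) = 90.00° ✓; |CM| = 21.20 ✗.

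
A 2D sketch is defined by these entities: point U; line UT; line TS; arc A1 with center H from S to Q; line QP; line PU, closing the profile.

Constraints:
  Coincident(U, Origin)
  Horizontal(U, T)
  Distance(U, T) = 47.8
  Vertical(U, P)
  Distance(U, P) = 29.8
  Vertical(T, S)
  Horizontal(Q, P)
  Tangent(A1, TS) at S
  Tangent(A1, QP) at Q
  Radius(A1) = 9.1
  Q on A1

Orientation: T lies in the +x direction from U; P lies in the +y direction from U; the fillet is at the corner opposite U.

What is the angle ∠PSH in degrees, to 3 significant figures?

10.8°

The virtual corner opposite U is at (47.8, 29.8). Tangency of A1 to TS means the radius HS is perpendicular to TS and tangency of A1 to QP means the radius HQ is perpendicular to QP, with radius 9.1, so the center H sits 9.1 in from both sides at H = (38.7, 20.7). That places the tangent points at S = (47.8, 20.7) on TS and Q = (38.7, 29.8) on QP. Then cos ∠PSH = SP·SH / (|SP||SH|), giving 10.8°.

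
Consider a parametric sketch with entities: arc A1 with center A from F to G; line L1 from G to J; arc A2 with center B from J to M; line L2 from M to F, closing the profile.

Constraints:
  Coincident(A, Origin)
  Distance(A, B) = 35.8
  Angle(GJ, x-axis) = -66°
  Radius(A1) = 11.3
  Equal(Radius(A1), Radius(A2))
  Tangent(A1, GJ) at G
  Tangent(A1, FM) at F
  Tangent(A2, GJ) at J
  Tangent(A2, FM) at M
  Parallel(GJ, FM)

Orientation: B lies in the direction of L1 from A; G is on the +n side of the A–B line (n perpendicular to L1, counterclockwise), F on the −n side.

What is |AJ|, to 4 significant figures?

37.54

The slot axis is L1's direction at -66.0°, so u = (cos -66.0°, sin -66.0°) = (0.4067, -0.9135) and n = (−sin -66.0°, cos -66.0°) = (0.9135, 0.4067). A is at the origin and B lies 35.8 along u from A, so B = 35.8·u = (14.56, -32.70). Tangency of A1 to both parallel lines with radius 11.3 puts G and F at A ± 11.3·n: G = (10.32, 4.596), F = (-10.32, -4.596). Equal radii place J and M the same way about B: J = B + 11.3·n = (24.88, -28.11), M = B − 11.3·n = (4.238, -37.30). Then |AJ| = |J − A| = 37.54.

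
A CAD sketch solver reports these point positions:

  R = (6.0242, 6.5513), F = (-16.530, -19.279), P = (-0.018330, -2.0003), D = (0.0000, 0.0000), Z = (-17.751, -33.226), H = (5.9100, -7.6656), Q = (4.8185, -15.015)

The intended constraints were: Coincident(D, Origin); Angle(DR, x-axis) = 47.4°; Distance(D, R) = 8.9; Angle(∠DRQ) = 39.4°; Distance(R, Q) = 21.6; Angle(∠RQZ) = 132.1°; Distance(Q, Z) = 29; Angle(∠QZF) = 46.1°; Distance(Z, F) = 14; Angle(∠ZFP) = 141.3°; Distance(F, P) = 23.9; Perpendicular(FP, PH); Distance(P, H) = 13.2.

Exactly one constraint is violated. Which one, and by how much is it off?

Distance(P, H) = 13.2 — off by 5.00.

D = (0.00, 0.00) ✓; DR at 47.40° ✓; |DR| = 8.900 ✓; ∠DRQ = 39.40° ✓; |RQ| = 21.60 ✓; ∠RQZ = 132.1° ✓; |QZ| = 29.00 ✓; ∠QZF = 46.10° ✓; |ZF| = 14.00 ✓; ∠ZFP = 141.3° ✓; |FP| = 23.90 ✓; ∠(FP, PH) = 90.00° ✓; |PH| = 8.200 ✗.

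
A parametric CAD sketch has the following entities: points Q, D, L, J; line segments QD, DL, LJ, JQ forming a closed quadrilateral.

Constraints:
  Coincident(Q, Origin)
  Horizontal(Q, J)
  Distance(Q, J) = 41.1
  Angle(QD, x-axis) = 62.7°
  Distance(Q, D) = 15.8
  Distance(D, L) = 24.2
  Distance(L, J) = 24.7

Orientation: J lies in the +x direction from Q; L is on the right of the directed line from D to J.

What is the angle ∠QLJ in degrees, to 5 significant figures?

137.75°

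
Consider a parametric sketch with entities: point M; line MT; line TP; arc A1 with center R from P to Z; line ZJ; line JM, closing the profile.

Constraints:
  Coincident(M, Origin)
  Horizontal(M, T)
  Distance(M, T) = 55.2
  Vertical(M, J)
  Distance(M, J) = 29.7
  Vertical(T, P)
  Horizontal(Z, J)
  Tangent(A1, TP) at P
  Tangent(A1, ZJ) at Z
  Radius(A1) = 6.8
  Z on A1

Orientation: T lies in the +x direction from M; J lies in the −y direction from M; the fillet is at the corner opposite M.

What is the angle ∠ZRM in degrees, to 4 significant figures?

115.3°

M is at the origin; MT is horizontal with |MT| = 55.2 and T on the +x side, so T = (55.20, 0.000). M and J share the same x with |MJ| = 29.7 and J on the −y side, so J = (0.000, -29.70). The virtual corner opposite M is at (55.20, -29.70). The tangent condition forces RP to be normal to TP and tangency of A1 to ZJ means the radius RZ is perpendicular to ZJ, with radius 6.8, so the center R sits 6.8 in from both sides at R = (48.40, -22.90). That places the tangent points at P = (55.20, -22.90) on TP and Z = (48.40, -29.70) on ZJ. Then cos ∠ZRM = RZ·RM / (|RZ||RM|), giving 115.3°.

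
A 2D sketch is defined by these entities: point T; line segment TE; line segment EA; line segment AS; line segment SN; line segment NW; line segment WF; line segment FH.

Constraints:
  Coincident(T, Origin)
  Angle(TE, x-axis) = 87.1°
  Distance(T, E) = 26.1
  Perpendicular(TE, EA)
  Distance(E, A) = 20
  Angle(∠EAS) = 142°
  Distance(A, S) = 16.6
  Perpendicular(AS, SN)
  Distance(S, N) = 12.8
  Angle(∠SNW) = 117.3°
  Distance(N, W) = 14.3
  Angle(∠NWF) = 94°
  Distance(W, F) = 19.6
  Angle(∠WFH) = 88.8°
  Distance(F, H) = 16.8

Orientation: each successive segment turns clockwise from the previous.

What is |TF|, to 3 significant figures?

31.0

∠SNW = 117.3° gives NW at 166° from the x-axis; with |NW| = 14.3, W = (11.6, 7.87). ∠NWF = 94.0° gives WF at 80.4° from the x-axis; with |WF| = 19.6, F = (14.8, 27.2). Then |TF| = |F − T| = 31.0.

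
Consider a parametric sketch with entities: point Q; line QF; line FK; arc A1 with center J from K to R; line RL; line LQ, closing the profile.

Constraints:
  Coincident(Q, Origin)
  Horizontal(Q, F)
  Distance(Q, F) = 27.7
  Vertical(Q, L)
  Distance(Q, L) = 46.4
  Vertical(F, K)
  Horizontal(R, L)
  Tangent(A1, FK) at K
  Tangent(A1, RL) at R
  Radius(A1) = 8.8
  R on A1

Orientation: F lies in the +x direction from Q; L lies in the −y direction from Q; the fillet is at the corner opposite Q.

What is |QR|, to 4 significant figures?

50.10

Q is at the origin; QF is horizontal with |QF| = 27.7 and F on the +x side, so F = (27.70, 0.000). QL is vertical with |QL| = 46.4 and L on the −y side, so L = (0.000, -46.40). The virtual corner opposite Q is at (27.70, -46.40). Since A1 is tangent to FK there, JK ⟂ FK and since A1 is tangent to RL there, JR ⟂ RL, with radius 8.8, so the center J sits 8.8 in from both sides at J = (18.90, -37.60). That places the tangent points at K = (27.70, -37.60) on FK and R = (18.90, -46.40) on RL. Then |QR| = |R − Q| = 50.10.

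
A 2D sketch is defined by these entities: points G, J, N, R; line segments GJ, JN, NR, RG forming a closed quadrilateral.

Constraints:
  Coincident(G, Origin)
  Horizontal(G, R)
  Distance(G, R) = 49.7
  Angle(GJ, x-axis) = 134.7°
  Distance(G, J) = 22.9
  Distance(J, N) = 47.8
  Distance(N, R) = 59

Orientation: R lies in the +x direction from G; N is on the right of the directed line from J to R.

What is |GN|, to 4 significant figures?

29.29

Checks: |JN| = 47.80 ✓; |NR| = 59.00 ✓.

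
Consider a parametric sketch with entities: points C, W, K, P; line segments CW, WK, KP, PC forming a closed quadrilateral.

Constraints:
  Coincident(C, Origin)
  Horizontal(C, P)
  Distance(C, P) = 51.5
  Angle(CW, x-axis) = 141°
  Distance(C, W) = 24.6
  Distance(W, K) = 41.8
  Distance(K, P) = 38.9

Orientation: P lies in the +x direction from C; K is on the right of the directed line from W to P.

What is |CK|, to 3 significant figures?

17.2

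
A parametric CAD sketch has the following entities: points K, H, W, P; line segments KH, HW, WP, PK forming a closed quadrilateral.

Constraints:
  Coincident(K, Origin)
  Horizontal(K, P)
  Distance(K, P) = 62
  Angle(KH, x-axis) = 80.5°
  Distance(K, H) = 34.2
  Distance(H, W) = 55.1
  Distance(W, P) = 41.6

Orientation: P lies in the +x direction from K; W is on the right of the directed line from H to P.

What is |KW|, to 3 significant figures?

30.4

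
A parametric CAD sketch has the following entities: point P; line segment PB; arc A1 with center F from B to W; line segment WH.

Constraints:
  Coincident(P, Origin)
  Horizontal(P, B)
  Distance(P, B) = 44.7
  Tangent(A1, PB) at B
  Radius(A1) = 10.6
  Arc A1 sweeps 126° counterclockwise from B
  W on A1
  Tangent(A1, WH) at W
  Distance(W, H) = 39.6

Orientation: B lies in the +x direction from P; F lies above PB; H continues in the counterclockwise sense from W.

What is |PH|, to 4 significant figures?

57.34

P is at the origin; P and B share the same y with |PB| = 44.7 and B on the +x side, so B = (44.70, 0.000). Tangency of A1 to PB means the radius FB is perpendicular to PB, so F = B + (0, 10.6) = (44.70, 10.60). On A1, B sits at bearing -90° from F; a 126° counterclockwise sweep puts W at bearing 36°, so W = F + 10.6·(cos 36°, sin 36°) = (53.28, 16.83). Tangency of A1 to WH means the radius FW is perpendicular to WH, so WH runs along (−sin 36°, cos 36°); with |WH| = 39.6, H = (30.00, 48.87). Then |PH| = |H − P| = 57.34.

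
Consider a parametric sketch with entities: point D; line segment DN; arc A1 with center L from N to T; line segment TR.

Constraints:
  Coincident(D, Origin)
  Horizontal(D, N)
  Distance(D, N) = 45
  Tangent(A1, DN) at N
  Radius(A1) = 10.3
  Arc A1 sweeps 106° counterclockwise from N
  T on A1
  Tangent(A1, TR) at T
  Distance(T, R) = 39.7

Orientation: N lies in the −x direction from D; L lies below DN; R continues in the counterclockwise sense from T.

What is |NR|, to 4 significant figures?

51.31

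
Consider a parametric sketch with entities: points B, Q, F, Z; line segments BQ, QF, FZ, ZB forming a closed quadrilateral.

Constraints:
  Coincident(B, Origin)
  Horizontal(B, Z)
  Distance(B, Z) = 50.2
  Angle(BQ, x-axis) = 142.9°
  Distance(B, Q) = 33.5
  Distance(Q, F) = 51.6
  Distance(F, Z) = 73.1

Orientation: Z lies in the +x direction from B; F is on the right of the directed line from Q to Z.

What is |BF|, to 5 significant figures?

34.439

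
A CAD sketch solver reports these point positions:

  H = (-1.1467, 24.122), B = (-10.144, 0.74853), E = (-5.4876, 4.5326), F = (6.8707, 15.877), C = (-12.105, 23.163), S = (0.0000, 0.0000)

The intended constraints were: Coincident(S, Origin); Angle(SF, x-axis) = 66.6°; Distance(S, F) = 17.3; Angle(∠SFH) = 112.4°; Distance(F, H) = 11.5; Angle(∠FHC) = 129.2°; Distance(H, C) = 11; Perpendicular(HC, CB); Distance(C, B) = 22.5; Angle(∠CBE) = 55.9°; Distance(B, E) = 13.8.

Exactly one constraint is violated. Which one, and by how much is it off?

Distance(B, E) = 13.8 — off by 7.80.

S = (0.00, 0.00) ✓; SF at 66.60° ✓; |SF| = 17.30 ✓; ∠SFH = 112.4° ✓; |FH| = 11.50 ✓; ∠FHC = 129.2° ✓; |HC| = 11.00 ✓; ∠(HC, CB) = 90.00° ✓; |CB| = 22.50 ✓; ∠CBE = 55.90° ✓; |BE| = 6.000 ✗.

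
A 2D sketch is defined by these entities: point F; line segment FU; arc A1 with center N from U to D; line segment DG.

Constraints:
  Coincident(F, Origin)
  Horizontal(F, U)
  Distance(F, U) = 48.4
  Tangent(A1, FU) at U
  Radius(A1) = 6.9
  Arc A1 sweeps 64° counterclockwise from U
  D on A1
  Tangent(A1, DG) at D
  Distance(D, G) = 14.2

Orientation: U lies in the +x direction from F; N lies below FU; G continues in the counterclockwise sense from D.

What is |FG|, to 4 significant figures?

39.63

On A1, U sits at bearing 90° from N; a 64° counterclockwise sweep puts D at bearing 154°, so D = N + 6.9·(cos 154°, sin 154°) = (42.20, -3.875). A1 meets DG tangentially, so ND is at right angles to DG, so DG runs along (−sin 154°, cos 154°); with |DG| = 14.2, G = (35.97, -16.64). Then |FG| = |G − F| = 39.63.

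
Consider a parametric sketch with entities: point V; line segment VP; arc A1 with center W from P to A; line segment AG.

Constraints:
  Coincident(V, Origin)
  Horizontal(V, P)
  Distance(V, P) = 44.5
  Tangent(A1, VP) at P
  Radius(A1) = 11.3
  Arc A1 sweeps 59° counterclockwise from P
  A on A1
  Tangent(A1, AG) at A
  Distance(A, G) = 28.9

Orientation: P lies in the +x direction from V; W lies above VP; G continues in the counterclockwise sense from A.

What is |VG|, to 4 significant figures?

75.41

V is at the origin; VP is horizontal with |VP| = 44.5 and P on the +x side, so P = (44.50, 0.000). Since A1 is tangent to VP there, WP ⟂ VP, so W = P + (0, 11.3) = (44.50, 11.30). On A1, P sits at bearing -90° from W; a 59° counterclockwise sweep puts A at bearing -31°, so A = W + 11.3·(cos -31°, sin -31°) = (54.19, 5.480). Since A1 is tangent to AG there, WA ⟂ AG, so AG runs along (−sin -31°, cos -31°); with |AG| = 28.9, G = (69.07, 30.25). Then |VG| = |G − V| = 75.41.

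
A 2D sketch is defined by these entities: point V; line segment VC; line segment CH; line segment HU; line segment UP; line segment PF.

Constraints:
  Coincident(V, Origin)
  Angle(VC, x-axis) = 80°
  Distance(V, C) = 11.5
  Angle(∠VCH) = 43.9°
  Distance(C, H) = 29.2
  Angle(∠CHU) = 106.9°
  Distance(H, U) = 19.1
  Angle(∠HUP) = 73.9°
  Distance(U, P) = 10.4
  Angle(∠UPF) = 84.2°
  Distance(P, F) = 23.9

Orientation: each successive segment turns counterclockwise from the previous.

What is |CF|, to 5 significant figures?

26.980

V is at the origin; VC runs at 80.0° with length 11.5, so C = (1.9970, 11.325). ∠VCH = 43.9° gives CH at -143.90° from the x-axis; with |CH| = 29.2, H = (-21.596, -5.8792). ∠CHU = 106.9° gives HU at -70.800° from the x-axis; with |HU| = 19.1, U = (-15.315, -23.917). ∠HUP = 73.9° gives UP at 35.300° from the x-axis; with |UP| = 10.4, P = (-6.8272, -17.907). ∠UPF = 84.2° gives PF at 131.10° from the x-axis; with |PF| = 23.9, F = (-22.538, 0.10305). Then |CF| = |F − C| = 26.980.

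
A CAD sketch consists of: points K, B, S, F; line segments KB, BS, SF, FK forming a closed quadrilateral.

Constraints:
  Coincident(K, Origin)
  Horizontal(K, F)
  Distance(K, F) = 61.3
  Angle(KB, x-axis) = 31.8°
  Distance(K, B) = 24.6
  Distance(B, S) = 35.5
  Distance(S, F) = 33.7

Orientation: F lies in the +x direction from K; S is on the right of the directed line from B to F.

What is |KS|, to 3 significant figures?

39.6

K is at the origin; KF is horizontal with |KF| = 61.3 and F in +x, so F = (61.3, 0). KB runs at 31.8° with |KB| = 24.6, so B = (20.9, 13.0). S is determined by |BS| = 35.5 and |SF| = 33.7 together: it lies at the intersection of circle(B, 35.5) and circle(F, 33.7). With |BF| = 42.4, the foot of the radical line on BF is 22.7 from B and the perpendicular offset is √(35.5² − 22.7²) = 27.3. Taking the right-of-BF solution: S = (34.2, -20.0).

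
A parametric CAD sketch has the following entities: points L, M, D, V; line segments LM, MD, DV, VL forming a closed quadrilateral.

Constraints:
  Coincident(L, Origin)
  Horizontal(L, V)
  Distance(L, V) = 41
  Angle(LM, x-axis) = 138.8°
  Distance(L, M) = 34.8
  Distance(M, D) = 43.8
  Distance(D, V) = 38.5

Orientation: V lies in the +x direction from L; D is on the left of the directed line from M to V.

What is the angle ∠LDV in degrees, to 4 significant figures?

67.99°

Checks: |LV| = 41.00 ✓; |LM| = 34.80 ✓; |MD| = 43.80 ✓; |DV| = 38.50 ✓.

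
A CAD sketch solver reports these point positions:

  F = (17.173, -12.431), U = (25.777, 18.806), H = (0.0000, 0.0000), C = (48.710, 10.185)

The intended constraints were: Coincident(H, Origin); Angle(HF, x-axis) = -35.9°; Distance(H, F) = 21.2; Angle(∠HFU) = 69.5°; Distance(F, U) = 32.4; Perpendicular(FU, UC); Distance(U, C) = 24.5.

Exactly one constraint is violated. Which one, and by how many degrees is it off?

Perpendicular(FU, UC) — off by 5.20°.

H = (0.00, 0.00) ✓; HF at -35.90° ✓; |HF| = 21.20 ✓; ∠HFU = 69.50° ✓; |FU| = 32.40 ✓; ∠(FU, UC) = 95.20° ✗; |UC| = 24.50 ✓.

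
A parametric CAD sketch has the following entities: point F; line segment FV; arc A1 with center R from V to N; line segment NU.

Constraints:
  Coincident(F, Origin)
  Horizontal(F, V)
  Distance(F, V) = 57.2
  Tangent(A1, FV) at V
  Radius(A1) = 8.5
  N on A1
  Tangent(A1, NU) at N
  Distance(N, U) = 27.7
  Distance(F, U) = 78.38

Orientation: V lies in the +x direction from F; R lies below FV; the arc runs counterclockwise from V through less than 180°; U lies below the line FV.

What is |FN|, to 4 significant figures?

53.13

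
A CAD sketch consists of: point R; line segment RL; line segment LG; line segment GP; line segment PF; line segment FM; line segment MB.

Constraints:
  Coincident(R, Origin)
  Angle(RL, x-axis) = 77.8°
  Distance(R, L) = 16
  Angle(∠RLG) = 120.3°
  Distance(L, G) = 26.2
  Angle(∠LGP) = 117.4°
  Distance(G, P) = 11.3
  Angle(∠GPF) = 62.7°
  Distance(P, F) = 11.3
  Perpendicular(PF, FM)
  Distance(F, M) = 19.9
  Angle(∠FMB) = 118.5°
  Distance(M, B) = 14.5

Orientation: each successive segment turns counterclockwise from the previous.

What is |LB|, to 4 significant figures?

36.84

R is at the origin; RL runs at 77.8° with length 16.0, so L = (3.381, 15.64). ∠RLG = 120.3° gives LG at 137.5° from the x-axis; with |LG| = 26.2, G = (-15.94, 33.34). ∠LGP = 117.4° gives GP at -159.9° from the x-axis; with |GP| = 11.3, P = (-26.55, 29.46). ∠GPF = 62.7° gives PF at -42.60° from the x-axis; with |PF| = 11.3, F = (-18.23, 21.81). PF ⟂ FM, so FM runs at 47.40°; with |FM| = 19.9, M = (-4.760, 36.46). ∠FMB = 118.5° gives MB at 108.9° from the x-axis; with |MB| = 14.5, B = (-9.456, 50.17). Then |LB| = |B − L| = 36.84.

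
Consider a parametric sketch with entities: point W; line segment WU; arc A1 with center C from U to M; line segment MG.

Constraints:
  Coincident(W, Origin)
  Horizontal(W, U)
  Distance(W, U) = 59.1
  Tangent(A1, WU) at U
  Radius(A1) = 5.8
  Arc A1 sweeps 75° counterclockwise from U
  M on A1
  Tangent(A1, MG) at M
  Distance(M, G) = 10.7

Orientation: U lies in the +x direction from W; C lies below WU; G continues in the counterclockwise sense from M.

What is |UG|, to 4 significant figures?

16.86

W is at the origin; WU is horizontal with |WU| = 59.1 and U on the +x side, so U = (59.10, 0.000). The tangent condition forces CU to be normal to WU, so C = U + (0, -5.8) = (59.10, -5.800). On A1, U sits at bearing 90° from C; a 75° counterclockwise sweep puts M at bearing 165°, so M = C + 5.8·(cos 165°, sin 165°) = (53.50, -4.299). A1 meets MG tangentially, so CM is at right angles to MG, so MG runs along (−sin 165°, cos 165°); with |MG| = 10.7, G = (50.73, -14.63). Then |UG| = |G − U| = 16.86.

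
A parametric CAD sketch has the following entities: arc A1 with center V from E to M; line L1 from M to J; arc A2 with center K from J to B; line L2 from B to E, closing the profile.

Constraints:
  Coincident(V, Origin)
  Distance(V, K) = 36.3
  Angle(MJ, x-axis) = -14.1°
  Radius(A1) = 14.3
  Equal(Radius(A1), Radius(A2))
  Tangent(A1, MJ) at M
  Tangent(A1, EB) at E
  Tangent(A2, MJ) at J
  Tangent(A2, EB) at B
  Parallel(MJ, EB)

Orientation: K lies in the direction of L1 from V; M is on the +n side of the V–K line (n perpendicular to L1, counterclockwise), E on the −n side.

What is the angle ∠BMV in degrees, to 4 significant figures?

51.77°

The slot axis is L1's direction at -14.1°, so u = (cos -14.1°, sin -14.1°) = (0.9699, -0.2436) and n = (−sin -14.1°, cos -14.1°) = (0.2436, 0.9699). V is at the origin and K lies 36.3 along u from V, so K = 36.3·u = (35.21, -8.843). Tangency of A1 to both parallel lines with radius 14.3 puts M and E at V ± 14.3·n: M = (3.484, 13.87), E = (-3.484, -13.87). Equal radii place J and B the same way about K: J = K + 14.3·n = (38.69, 5.026), B = K − 14.3·n = (31.72, -22.71). Then cos ∠BMV = MB·MV / (|MB||MV|), giving 51.77°.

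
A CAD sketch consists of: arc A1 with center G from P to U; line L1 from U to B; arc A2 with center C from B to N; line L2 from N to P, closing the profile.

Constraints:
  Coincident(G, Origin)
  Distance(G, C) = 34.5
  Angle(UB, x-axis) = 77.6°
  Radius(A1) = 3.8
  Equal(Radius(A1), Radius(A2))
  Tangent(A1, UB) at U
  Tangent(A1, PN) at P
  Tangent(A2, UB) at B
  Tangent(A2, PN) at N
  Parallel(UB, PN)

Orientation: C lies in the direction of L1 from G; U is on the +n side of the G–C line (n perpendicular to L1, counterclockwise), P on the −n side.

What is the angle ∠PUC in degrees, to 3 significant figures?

83.7°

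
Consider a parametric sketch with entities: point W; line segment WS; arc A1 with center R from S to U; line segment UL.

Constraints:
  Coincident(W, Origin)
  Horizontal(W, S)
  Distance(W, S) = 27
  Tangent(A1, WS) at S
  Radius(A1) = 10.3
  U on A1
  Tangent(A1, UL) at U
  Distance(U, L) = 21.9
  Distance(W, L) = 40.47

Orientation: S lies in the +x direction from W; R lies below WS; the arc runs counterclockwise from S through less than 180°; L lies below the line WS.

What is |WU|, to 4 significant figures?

21.17

W is at the origin; WS is horizontal with |WS| = 27.0 and S on the +x side, so S = (27.00, 0.000). A1 meets WS tangentially, so RS is at right angles to WS, so R = S + (0, -10.3) = (27.00, -10.30). Since RU ⟂ UL (tangency), |RL| = √(10.3² + 21.9²) = 24.20 regardless of where U sits on A1. So L lies on both circle(W, 40.47) and circle(R, 24.20); the below-WS intersection is L = (21.99, -33.98). U is the foot of the tangent from L: U = (16.97, -12.66).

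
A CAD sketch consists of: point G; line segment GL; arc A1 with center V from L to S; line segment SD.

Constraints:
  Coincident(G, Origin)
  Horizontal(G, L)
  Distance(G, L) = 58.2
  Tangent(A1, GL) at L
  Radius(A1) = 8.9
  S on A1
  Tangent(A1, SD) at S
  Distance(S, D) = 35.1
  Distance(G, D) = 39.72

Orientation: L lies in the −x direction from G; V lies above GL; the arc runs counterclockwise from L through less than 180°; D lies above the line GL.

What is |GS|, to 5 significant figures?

51.778

G is at the origin; GL is horizontal with |GL| = 58.2 and L on the −x side, so L = (-58.200, 0.0000). Tangency of A1 to GL means the radius VL is perpendicular to GL, so V = L + (0, 8.9) = (-58.200, 8.9000). Since VS ⟂ SD (tangency), |VD| = √(8.9² + 35.1²) = 36.211 regardless of where S sits on A1. So D lies on both circle(G, 39.72) and circle(V, 36.211); the above-GL intersection is D = (-27.719, 28.449). S is the foot of the tangent from D: S = (-51.701, 2.8191).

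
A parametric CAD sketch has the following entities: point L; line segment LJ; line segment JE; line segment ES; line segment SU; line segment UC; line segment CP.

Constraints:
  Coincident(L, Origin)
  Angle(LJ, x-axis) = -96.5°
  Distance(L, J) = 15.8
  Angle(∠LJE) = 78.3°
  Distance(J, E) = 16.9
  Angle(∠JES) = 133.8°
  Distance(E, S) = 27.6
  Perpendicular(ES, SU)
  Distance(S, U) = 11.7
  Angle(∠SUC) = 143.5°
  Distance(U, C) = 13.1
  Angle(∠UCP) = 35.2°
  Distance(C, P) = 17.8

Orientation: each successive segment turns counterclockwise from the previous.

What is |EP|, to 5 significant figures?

20.693

∠SUC = 143.5° gives UC at 177.90° from the x-axis; with |UC| = 13.1, C = (10.026, 15.183). ∠UCP = 35.2° gives CP at -37.300° from the x-axis; with |CP| = 17.8, P = (24.185, 4.3961). Then |EP| = |P − E| = 20.693.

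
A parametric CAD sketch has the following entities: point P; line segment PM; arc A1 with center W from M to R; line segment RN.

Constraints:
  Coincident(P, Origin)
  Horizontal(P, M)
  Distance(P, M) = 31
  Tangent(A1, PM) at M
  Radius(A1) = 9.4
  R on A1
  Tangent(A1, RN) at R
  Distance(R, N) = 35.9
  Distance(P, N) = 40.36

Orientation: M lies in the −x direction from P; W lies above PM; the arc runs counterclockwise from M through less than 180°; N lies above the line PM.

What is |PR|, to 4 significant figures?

23.04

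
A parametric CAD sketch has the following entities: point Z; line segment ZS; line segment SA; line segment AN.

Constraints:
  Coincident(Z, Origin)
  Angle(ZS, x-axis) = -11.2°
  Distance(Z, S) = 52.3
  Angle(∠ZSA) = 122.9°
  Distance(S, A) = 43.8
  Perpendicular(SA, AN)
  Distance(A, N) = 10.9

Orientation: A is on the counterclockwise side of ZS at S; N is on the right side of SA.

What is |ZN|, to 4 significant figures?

90.66

∠ZSA = 122.9°, so SA runs at -11.2° + (180° − 122.9°) = 45.90° from the x-axis; with |SA| = 43.8, A = S + 43.8·(cos 45.90°, sin 45.90°) = (81.78, 21.30). SA is perpendicular to AN; with |AN| = 10.9 on the right of SA, N = A + 10.9·(0.7181, -0.6959) = (89.61, 13.71). Then |ZN| = |N − Z| = 90.66.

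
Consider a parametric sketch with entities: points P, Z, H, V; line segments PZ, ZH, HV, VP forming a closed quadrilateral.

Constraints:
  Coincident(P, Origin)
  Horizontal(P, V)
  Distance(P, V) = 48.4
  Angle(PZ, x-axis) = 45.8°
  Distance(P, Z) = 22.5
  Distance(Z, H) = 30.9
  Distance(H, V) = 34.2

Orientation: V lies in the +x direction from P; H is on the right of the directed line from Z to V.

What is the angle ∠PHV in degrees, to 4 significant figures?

114.5°

P is at the origin; P and V share the same y with |PV| = 48.4 and V in +x, so V = (48.4, 0). PZ runs at 45.8° with |PZ| = 22.5, so Z = (15.69, 16.13). H is determined by |ZH| = 30.9 and |HV| = 34.2 together: it lies at the intersection of circle(Z, 30.9) and circle(V, 34.2). With |ZV| = 36.47, the foot of the radical line on ZV is 15.29 from Z and the perpendicular offset is √(30.9² − 15.29²) = 26.85. Taking the right-of-ZV solution: H = (17.53, -14.71).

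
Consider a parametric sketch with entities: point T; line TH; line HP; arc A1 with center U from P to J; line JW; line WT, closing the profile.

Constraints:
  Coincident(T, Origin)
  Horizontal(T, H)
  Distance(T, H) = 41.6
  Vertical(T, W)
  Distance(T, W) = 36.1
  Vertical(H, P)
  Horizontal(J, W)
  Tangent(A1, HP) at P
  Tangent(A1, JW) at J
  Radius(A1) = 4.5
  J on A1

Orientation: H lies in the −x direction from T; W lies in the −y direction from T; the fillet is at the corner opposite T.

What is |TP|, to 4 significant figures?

52.24

The virtual corner opposite T is at (-41.60, -36.10). The tangent condition forces UP to be normal to HP and tangency of A1 to JW means the radius UJ is perpendicular to JW, with radius 4.5, so the center U sits 4.5 in from both sides at U = (-37.10, -31.60). That places the tangent points at P = (-41.60, -31.60) on HP and J = (-37.10, -36.10) on JW. Then |TP| = |P − T| = 52.24.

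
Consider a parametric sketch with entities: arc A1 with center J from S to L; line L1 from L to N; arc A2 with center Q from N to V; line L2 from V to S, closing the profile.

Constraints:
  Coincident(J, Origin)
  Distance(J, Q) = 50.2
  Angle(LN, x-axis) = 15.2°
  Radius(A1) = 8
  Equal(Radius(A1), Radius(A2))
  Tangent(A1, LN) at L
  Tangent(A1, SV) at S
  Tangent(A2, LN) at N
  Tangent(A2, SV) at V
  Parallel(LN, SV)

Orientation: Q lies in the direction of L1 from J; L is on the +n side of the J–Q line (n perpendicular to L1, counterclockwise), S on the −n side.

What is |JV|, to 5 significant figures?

50.833

The slot axis is L1's direction at 15.2°, so u = (cos 15.2°, sin 15.2°) = (0.96502, 0.26219) and n = (−sin 15.2°, cos 15.2°) = (-0.26219, 0.96502). J is at the origin and Q lies 50.2 along u from J, so Q = 50.2·u = (48.444, 13.162). Tangency of A1 to both parallel lines with radius 8.0 puts L and S at J ± 8.0·n: L = (-2.0975, 7.7201), S = (2.0975, -7.7201). Equal radii place N and V the same way about Q: N = Q + 8.0·n = (46.346, 20.882), V = Q − 8.0·n = (50.541, 5.4418). Then |JV| = |V − J| = 50.833.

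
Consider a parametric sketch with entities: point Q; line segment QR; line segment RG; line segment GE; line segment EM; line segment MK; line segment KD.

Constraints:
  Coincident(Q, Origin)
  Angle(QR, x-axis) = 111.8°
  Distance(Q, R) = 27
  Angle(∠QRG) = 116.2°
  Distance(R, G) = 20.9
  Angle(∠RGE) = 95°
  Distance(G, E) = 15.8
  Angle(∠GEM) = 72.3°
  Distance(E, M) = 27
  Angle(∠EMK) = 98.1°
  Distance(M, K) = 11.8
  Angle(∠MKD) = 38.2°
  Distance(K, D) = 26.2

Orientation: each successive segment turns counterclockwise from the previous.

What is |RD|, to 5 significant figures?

22.895

Q is at the origin; QR runs at 111.8° with length 27.0, so R = (-10.027, 25.069). ∠QRG = 116.2° gives RG at 175.60° from the x-axis; with |RG| = 20.9, G = (-30.865, 26.673). ∠RGE = 95.0° gives GE at -99.400° from the x-axis; with |GE| = 15.8, E = (-33.446, 11.085). ∠GEM = 72.3° gives EM at 8.3000° from the x-axis; with |EM| = 27.0, M = (-6.7287, 14.982). ∠EMK = 98.1° gives MK at 90.200° from the x-axis; with |MK| = 11.8, K = (-6.7699, 26.782). ∠MKD = 38.2° gives KD at -128.00° from the x-axis; with |KD| = 26.2, D = (-22.900, 6.1364). Then |RD| = |D − R| = 22.895.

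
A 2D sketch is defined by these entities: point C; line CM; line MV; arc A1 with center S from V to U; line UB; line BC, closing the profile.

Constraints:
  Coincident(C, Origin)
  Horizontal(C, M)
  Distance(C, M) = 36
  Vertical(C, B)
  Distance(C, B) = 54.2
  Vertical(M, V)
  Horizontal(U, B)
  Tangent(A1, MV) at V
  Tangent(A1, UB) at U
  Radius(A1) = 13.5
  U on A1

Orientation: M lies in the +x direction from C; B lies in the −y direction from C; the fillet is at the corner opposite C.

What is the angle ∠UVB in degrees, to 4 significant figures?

24.44°

C is at the origin; CM is horizontal with |CM| = 36.0 and M on the +x side, so M = (36.00, 0.000). CB is vertical with |CB| = 54.2 and B on the −y side, so B = (0.000, -54.20). The virtual corner opposite C is at (36.00, -54.20). Tangency of A1 to MV means the radius SV is perpendicular to MV and A1 meets UB tangentially, so SU is at right angles to UB, with radius 13.5, so the center S sits 13.5 in from both sides at S = (22.50, -40.70). That places the tangent points at V = (36.00, -40.70) on MV and U = (22.50, -54.20) on UB. Then cos ∠UVB = VU·VB / (|VU||VB|), giving 24.44°.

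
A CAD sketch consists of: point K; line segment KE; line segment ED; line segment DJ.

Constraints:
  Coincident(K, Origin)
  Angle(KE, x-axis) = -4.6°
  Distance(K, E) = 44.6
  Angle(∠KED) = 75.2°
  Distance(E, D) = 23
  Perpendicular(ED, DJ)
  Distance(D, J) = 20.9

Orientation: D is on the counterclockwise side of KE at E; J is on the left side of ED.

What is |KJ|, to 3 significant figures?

25.1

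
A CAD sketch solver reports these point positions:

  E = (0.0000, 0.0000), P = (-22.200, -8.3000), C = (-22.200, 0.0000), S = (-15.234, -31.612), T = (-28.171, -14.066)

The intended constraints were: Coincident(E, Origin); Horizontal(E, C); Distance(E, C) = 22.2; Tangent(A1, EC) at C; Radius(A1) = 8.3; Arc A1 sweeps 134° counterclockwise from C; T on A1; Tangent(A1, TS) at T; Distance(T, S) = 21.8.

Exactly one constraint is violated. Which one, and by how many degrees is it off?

Tangent(A1, TS) at T — off by 7.60°.

E = (0.00, 0.00) ✓; E.y = 0.00, C.y = 0.00 ✓; |EC| = 22.20 ✓; ∠(PC, CE) = 90.00° ✓; |PC| = 8.300 ✓; bearing(P→T) − bearing(P→C) = 134.0° ✓; |PT| = 8.301 ✓; ∠(PT, TS) = 97.60° ✗; |TS| = 21.80 ✓.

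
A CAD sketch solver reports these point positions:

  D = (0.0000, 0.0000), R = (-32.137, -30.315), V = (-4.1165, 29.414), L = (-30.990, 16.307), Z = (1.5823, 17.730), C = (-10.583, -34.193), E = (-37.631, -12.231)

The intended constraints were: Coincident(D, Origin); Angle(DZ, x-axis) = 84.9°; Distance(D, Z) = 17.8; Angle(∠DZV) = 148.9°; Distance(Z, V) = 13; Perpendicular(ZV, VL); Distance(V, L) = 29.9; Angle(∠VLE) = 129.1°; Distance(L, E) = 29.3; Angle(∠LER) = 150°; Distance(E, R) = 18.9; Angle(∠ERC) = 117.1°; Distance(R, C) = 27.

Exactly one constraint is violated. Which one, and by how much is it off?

Distance(R, C) = 27 — off by 5.10.

D = (0.00, 0.00) ✓; DZ at 84.90° ✓; |DZ| = 17.80 ✓; ∠DZV = 148.9° ✓; |ZV| = 13.00 ✓; ∠(ZV, VL) = 90.00° ✓; |VL| = 29.90 ✓; ∠VLE = 129.1° ✓; |LE| = 29.30 ✓; ∠LER = 150.0° ✓; |ER| = 18.90 ✓; ∠ERC = 117.1° ✓; |RC| = 21.90 ✗.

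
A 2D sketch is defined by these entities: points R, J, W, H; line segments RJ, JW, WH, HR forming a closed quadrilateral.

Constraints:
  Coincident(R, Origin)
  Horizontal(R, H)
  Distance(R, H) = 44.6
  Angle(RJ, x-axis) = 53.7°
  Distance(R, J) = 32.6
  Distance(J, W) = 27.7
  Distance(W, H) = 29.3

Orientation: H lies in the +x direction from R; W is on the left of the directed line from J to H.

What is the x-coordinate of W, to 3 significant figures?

46.8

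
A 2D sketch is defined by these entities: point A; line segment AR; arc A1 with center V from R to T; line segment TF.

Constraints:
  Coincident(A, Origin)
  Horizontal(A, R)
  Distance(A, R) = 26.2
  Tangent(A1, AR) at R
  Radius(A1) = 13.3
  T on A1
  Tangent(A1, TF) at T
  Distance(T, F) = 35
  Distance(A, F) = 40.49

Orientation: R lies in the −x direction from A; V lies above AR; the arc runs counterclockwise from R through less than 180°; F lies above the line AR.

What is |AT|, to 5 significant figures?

16.150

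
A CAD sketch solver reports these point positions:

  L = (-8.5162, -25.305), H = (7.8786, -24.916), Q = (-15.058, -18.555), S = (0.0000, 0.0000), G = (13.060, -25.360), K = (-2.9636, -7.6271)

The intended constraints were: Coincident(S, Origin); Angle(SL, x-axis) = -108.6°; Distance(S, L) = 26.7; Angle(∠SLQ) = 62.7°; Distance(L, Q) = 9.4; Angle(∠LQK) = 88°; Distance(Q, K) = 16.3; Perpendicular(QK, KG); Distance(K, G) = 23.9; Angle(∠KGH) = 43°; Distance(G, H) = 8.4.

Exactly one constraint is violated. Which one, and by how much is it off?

Distance(G, H) = 8.4 — off by 3.20.

S = (0.00, 0.00) ✓; SL at -108.6° ✓; |SL| = 26.70 ✓; ∠SLQ = 62.70° ✓; |LQ| = 9.400 ✓; ∠LQK = 88.00° ✓; |QK| = 16.30 ✓; ∠(QK, KG) = 90.00° ✓; |KG| = 23.90 ✓; ∠KGH = 43.00° ✓; |GH| = 5.200 ✗.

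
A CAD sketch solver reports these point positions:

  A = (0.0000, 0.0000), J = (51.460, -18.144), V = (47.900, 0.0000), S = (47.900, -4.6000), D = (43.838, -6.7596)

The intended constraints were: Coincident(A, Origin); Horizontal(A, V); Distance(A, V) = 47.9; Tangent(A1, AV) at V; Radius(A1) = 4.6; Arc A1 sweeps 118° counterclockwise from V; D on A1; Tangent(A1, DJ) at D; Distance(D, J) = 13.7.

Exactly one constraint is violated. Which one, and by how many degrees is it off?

Tangent(A1, DJ) at D — off by 5.81°.

A = (0.00, 0.00) ✓; A.y = 0.00, V.y = 0.00 ✓; |AV| = 47.90 ✓; ∠(SV, VA) = 90.00° ✓; |SV| = 4.600 ✓; bearing(S→D) − bearing(S→V) = 118.0° ✓; |SD| = 4.600 ✓; ∠(SD, DJ) = 84.19° ✗; |DJ| = 13.70 ✓.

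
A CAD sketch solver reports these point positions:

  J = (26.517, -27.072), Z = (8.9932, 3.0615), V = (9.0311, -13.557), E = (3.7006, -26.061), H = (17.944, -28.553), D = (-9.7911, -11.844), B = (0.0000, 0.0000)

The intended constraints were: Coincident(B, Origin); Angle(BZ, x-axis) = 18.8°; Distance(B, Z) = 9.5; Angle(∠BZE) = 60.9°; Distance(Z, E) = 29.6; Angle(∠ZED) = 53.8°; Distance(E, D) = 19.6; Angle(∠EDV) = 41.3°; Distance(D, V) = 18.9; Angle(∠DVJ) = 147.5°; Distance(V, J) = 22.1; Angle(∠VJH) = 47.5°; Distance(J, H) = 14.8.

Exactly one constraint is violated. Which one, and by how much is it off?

Distance(J, H) = 14.8 — off by 6.10.

B = (0.00, 0.00) ✓; BZ at 18.80° ✓; |BZ| = 9.500 ✓; ∠BZE = 60.90° ✓; |ZE| = 29.60 ✓; ∠ZED = 53.80° ✓; |ED| = 19.60 ✓; ∠EDV = 41.30° ✓; |DV| = 18.90 ✓; ∠DVJ = 147.5° ✓; |VJ| = 22.10 ✓; ∠VJH = 47.50° ✓; |JH| = 8.700 ✗.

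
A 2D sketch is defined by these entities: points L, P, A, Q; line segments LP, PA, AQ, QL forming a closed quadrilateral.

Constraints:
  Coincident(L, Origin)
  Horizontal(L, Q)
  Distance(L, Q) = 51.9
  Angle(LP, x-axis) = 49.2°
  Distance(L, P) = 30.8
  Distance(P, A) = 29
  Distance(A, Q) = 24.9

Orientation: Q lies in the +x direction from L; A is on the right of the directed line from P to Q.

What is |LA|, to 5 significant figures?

27.862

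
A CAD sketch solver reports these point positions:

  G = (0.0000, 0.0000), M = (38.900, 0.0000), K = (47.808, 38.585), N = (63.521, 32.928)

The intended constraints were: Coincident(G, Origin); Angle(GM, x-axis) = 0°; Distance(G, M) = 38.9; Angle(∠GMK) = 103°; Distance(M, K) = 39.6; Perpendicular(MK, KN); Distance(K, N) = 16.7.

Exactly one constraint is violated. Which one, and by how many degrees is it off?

Perpendicular(MK, KN) — off by 6.80°.

G = (0.00, 0.00) ✓; GM at 0.000° ✓; |GM| = 38.90 ✓; ∠GMK = 103.0° ✓; |MK| = 39.60 ✓; ∠(MK, KN) = 96.80° ✗; |KN| = 16.70 ✓.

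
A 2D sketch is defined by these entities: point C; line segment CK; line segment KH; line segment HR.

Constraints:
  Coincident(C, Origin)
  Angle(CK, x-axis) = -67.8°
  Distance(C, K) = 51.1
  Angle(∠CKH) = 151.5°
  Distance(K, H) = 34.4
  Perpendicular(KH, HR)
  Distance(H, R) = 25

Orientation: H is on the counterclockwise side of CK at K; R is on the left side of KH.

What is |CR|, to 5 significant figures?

79.310

C is at the origin; CK runs at -67.8° with length 51.1, so K = 51.1·(cos -67.8°, sin -67.8°) = (19.308, -47.312). ∠CKH = 151.5°, so KH runs at -67.8° + (180° − 151.5°) = -39.300° from the x-axis; with |KH| = 34.4, H = K + 34.4·(cos -39.300°, sin -39.300°) = (45.928, -69.100). The perpendicularity gives HR at right angles to KH; with |HR| = 25.0 on the left of KH, R = H + 25.0·(0.63338, 0.77384) = (61.762, -49.754). Then |CR| = |R − C| = 79.310.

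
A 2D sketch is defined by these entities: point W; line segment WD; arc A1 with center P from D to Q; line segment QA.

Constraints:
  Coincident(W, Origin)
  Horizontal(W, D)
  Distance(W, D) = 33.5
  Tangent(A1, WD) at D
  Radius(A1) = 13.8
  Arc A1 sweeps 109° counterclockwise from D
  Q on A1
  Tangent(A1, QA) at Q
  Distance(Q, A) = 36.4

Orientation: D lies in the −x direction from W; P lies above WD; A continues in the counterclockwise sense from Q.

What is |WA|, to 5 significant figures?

61.820

W is at the origin; WD is horizontal with |WD| = 33.5 and D on the −x side, so D = (-33.500, 0.0000). Tangency of A1 to WD means the radius PD is perpendicular to WD, so P = D + (0, 13.8) = (-33.500, 13.800). On A1, D sits at bearing -90° from P; a 109° counterclockwise sweep puts Q at bearing 19°, so Q = P + 13.8·(cos 19°, sin 19°) = (-20.452, 18.293). The tangent condition forces PQ to be normal to QA, so QA runs along (−sin 19°, cos 19°); with |QA| = 36.4, A = (-32.303, 52.710). Then |WA| = |A − W| = 61.820.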